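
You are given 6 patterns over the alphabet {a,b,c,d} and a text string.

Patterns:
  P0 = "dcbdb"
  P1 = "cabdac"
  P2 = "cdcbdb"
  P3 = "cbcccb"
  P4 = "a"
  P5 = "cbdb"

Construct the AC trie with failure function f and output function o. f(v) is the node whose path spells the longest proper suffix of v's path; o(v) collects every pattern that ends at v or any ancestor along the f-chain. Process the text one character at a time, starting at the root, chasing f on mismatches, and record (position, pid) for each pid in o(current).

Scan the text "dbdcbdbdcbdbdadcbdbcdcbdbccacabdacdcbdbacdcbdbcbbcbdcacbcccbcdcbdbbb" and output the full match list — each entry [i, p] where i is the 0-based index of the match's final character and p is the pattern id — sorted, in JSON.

Build:
Trie nodes:
  0='ε' goto a→22 c→6 d→1
  1='d' goto c→2
  2='dc' goto b→3
  3='dcb' goto d→4
  4='dcbd' goto b→5
  5='dcbdb' goto ·  [P0 ends]
  6='c' goto a→7 b→17 d→12
  7='ca' goto b→8
  8='cab' goto d→9
  9='cabd' goto a→10
  10='cabda' goto c→11
  11='cabdac' goto ·  [P1 ends]
  12='cd' goto c→13
  13='cdc' goto b→14
  14='cdcb' goto d→15
  15='cdcbd' goto b→16
  16='cdcbdb' goto ·  [P2 ends]
  17='cb' goto c→18 d→23
  18='cbc' goto c→19
  19='cbcc' goto c→20
  20='cbccc' goto b→21
  21='cbcccb' goto ·  [P3 ends]
  22='a' goto ·  [P4 ends]
  23='cbd' goto b→24
  24='cbdb' goto ·  [P5 ends]

Failure links (BFS by depth):
  n1('d'): parent n0 fail=0; on 'd' 0 → fail=0;  out ∅∪∅=∅
  n6('c'): parent n0 fail=0; on 'c' 0 → fail=0;  out ∅∪∅=∅
  n22('a'): parent n0 fail=0; on 'a' 0 → fail=0;  out {4}∪∅={4}
  n2('dc'): parent n1 fail=0; on 'c' 0 → fail=6;  out ∅∪∅=∅
  n7('ca'): parent n6 fail=0; on 'a' 0 → fail=22;  out ∅∪{4}={4}
  n12('cd'): parent n6 fail=0; on 'd' 0 → fail=1;  out ∅∪∅=∅
  n17('cb'): parent n6 fail=0; on 'b' 0 → fail=0;  out ∅∪∅=∅
  n3('dcb'): parent n2 fail=6; on 'b' 6 → fail=17;  out ∅∪∅=∅
  n8('cab'): parent n7 fail=22; on 'b' 22→0 → fail=0;  out ∅∪∅=∅
  n13('cdc'): parent n12 fail=1; on 'c' 1 → fail=2;  out ∅∪∅=∅
  n18('cbc'): parent n17 fail=0; on 'c' 0 → fail=6;  out ∅∪∅=∅
  n23('cbd'): parent n17 fail=0; on 'd' 0 → fail=1;  out ∅∪∅=∅
  n4('dcbd'): parent n3 fail=17; on 'd' 17 → fail=23;  out ∅∪∅=∅
  n9('cabd'): parent n8 fail=0; on 'd' 0 → fail=1;  out ∅∪∅=∅
  n14('cdcb'): parent n13 fail=2; on 'b' 2 → fail=3;  out ∅∪∅=∅
  n19('cbcc'): parent n18 fail=6; on 'c' 6→0 → fail=6;  out ∅∪∅=∅
  n24('cbdb'): parent n23 fail=1; on 'b' 1→0 → fail=0;  out {5}∪∅={5}
  n5('dcbdb'): parent n4 fail=23; on 'b' 23 → fail=24;  out {0}∪{5}={0,5}
  n10('cabda'): parent n9 fail=1; on 'a' 1→0 → fail=22;  out ∅∪{4}={4}
  n15('cdcbd'): parent n14 fail=3; on 'd' 3 → fail=4;  out ∅∪∅=∅
  n20('cbccc'): parent n19 fail=6; on 'c' 6→0 → fail=6;  out ∅∪∅=∅
  n11('cabdac'): parent n10 fail=22; on 'c' 22→0 → fail=6;  out {1}∪∅={1}
  n16('cdcbdb'): parent n15 fail=4; on 'b' 4 → fail=5;  out {2}∪{0,5}={0,2,5}
  n21('cbcccb'): parent n20 fail=6; on 'b' 6 → fail=17;  out {3}∪∅={3}

Text stream:
pos 0 'd': at 1
pos 1 'b': at 0 (via fail)
pos 2 'd': at 1
pos 3 'c': at 2
pos 4 'b': at 3
pos 5 'd': at 4
pos 6 'b': at 5  ** P0@[2:6],P5@[3:6]
pos 7 'd': at 1 (via fail)
pos 8 'c': at 2
pos 9 'b': at 3
pos 10 'd': at 4
pos 11 'b': at 5  ** P0@[7:11],P5@[8:11]
pos 12 'd': at 1 (via fail)
pos 13 'a': at 22 (via fail)  ** P4@[13:13]
pos 14 'd': at 1 (via fail)
pos 15 'c': at 2
pos 16 'b': at 3
pos 17 'd': at 4
pos 18 'b': at 5  ** P0@[14:18],P5@[15:18]
pos 19 'c': at 6 (via fail)
pos 20 'd': at 12
pos 21 'c': at 13
pos 22 'b': at 14
pos 23 'd': at 15
pos 24 'b': at 16  ** P0@[20:24],P2@[19:24],P5@[21:24]
pos 25 'c': at 6 (via fail)
pos 26 'c': at 6 (via fail)
pos 27 'a': at 7  ** P4@[27:27]
pos 28 'c': at 6 (via fail)
pos 29 'a': at 7  ** P4@[29:29]
pos 30 'b': at 8
pos 31 'd': at 9
pos 32 'a': at 10  ** P4@[32:32]
pos 33 'c': at 11  ** P1@[28:33]
pos 34 'd': at 12 (via fail)
pos 35 'c': at 13
pos 36 'b': at 14
pos 37 'd': at 15
pos 38 'b': at 16  ** P0@[34:38],P2@[33:38],P5@[35:38]
pos 39 'a': at 22 (via fail)  ** P4@[39:39]
pos 40 'c': at 6 (via fail)
pos 41 'd': at 12
pos 42 'c': at 13
pos 43 'b': at 14
pos 44 'd': at 15
pos 45 'b': at 16  ** P0@[41:45],P2@[40:45],P5@[42:45]
pos 46 'c': at 6 (via fail)
pos 47 'b': at 17
pos 48 'b': at 0 (via fail)
pos 49 'c': at 6
pos 50 'b': at 17
pos 51 'd': at 23
pos 52 'c': at 2 (via fail)
pos 53 'a': at 7 (via fail)  ** P4@[53:53]
pos 54 'c': at 6 (via fail)
pos 55 'b': at 17
pos 56 'c': at 18
pos 57 'c': at 19
pos 58 'c': at 20
pos 59 'b': at 21  ** P3@[54:59]
pos 60 'c': at 18 (via fail)
pos 61 'd': at 12 (via fail)
pos 62 'c': at 13
pos 63 'b': at 14
pos 64 'd': at 15
pos 65 'b': at 16  ** P0@[61:65],P2@[60:65],P5@[62:65]
pos 66 'b': at 0 (via fail)
pos 67 'b': at 0

Result: [[6,0],[6,5],[11,0],[11,5],[13,4],[18,0],[18,5],[24,0],[24,2],[24,5],[27,4],[29,4],[32,4],[33,1],[38,0],[38,2],[38,5],[39,4],[45,0],[45,2],[45,5],[53,4],[59,3],[65,0],[65,2],[65,5]]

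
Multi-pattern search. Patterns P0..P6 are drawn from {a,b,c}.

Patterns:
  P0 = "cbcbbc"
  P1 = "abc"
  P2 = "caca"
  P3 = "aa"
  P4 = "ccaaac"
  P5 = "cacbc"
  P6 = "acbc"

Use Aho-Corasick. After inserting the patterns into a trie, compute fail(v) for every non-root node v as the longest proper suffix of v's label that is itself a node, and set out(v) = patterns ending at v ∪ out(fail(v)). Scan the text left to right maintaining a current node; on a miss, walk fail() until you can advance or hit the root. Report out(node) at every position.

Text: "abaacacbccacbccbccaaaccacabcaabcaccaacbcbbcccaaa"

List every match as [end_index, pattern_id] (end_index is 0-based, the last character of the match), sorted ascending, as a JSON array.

Build:
Trie (insert patterns):
  n0 'ε': a→7 c→1
  n1 'c': a→10 b→2 c→14
  n2 'cb': c→3
  n3 'cbc': b→4
  n4 'cbcb': b→5
  n5 'cbcbb': c→6
  n6 'cbcbbc': ·  ←P0
  n7 'a': a→13 b→8 c→21
  n8 'ab': c→9
  n9 'abc': ·  ←P1
  n10 'ca': c→11
  n11 'cac': a→12 b→19
  n12 'caca': ·  ←P2
  n13 'aa': ·  ←P3
  n14 'cc': a→15
  n15 'cca': a→16
  n16 'ccaa': a→17
  n17 'ccaaa': c→18
  n18 'ccaaac': ·  ←P4
  n19 'cacb': c→20
  n20 'cacbc': ·  ←P5
  n21 'ac': b→22
  n22 'acb': c→23
  n23 'acbc': ·  ←P6

BFS fail/out derivation:
  fail(1) 'c': from fail(0)=0 chase 'c': 0 ⇒ 0;  out=∅∪out(0)=∅
  fail(7) 'a': from fail(0)=0 chase 'a': 0 ⇒ 0;  out=∅∪out(0)=∅
  fail(2) 'cb': from fail(1)=0 chase 'b': 0 ⇒ 0;  out=∅∪out(0)=∅
  fail(8) 'ab': from fail(7)=0 chase 'b': 0 ⇒ 0;  out=∅∪out(0)=∅
  fail(10) 'ca': from fail(1)=0 chase 'a': 0 ⇒ 7;  out=∅∪out(7)=∅
  fail(13) 'aa': from fail(7)=0 chase 'a': 0 ⇒ 7;  out={3}∪out(7)={3}
  fail(14) 'cc': from fail(1)=0 chase 'c': 0 ⇒ 1;  out=∅∪out(1)=∅
  fail(21) 'ac': from fail(7)=0 chase 'c': 0 ⇒ 1;  out=∅∪out(1)=∅
  fail(3) 'cbc': from fail(2)=0 chase 'c': 0 ⇒ 1;  out=∅∪out(1)=∅
  fail(9) 'abc': from fail(8)=0 chase 'c': 0 ⇒ 1;  out={1}∪out(1)={1}
  fail(11) 'cac': from fail(10)=7 chase 'c': 7 ⇒ 21;  out=∅∪out(21)=∅
  fail(15) 'cca': from fail(14)=1 chase 'a': 1 ⇒ 10;  out=∅∪out(10)=∅
  fail(22) 'acb': from fail(21)=1 chase 'b': 1 ⇒ 2;  out=∅∪out(2)=∅
  fail(4) 'cbcb': from fail(3)=1 chase 'b': 1 ⇒ 2;  out=∅∪out(2)=∅
  fail(12) 'caca': from fail(11)=21 chase 'a': 21→1 ⇒ 10;  out={2}∪out(10)={2}
  fail(16) 'ccaa': from fail(15)=10 chase 'a': 10→7 ⇒ 13;  out=∅∪out(13)={3}
  fail(19) 'cacb': from fail(11)=21 chase 'b': 21 ⇒ 22;  out=∅∪out(22)=∅
  fail(23) 'acbc': from fail(22)=2 chase 'c': 2 ⇒ 3;  out={6}∪out(3)={6}
  fail(5) 'cbcbb': from fail(4)=2 chase 'b': 2→0 ⇒ 0;  out=∅∪out(0)=∅
  fail(17) 'ccaaa': from fail(16)=13 chase 'a': 13→7 ⇒ 13;  out=∅∪out(13)={3}
  fail(20) 'cacbc': from fail(19)=22 chase 'c': 22 ⇒ 23;  out={5}∪out(23)={5,6}
  fail(6) 'cbcbbc': from fail(5)=0 chase 'c': 0 ⇒ 1;  out={0}∪out(1)={0}
  fail(18) 'ccaaac': from fail(17)=13 chase 'c': 13→7 ⇒ 21;  out={4}∪out(21)={4}

Text stream:
i=0 'a': node 0→7
i=1 'b': node 7→8
i=2 'a': node 8→7 ·f
i=3 'a': node 7→13  → match P3@[2:3]
i=4 'c': node 13→21 ·f
i=5 'a': node 21→10 ·f
i=6 'c': node 10→11
i=7 'b': node 11→19
i=8 'c': node 19→20  → match P5@[4:8],P6@[5:8]
i=9 'c': node 20→14 ·f
i=10 'a': node 14→15
i=11 'c': node 15→11 ·f
i=12 'b': node 11→19
i=13 'c': node 19→20  → match P5@[9:13],P6@[10:13]
i=14 'c': node 20→14 ·f
i=15 'b': node 14→2 ·f
i=16 'c': node 2→3
i=17 'c': node 3→14 ·f
i=18 'a': node 14→15
i=19 'a': node 15→16  → match P3@[18:19]
i=20 'a': node 16→17  → match P3@[19:20]
i=21 'c': node 17→18  → match P4@[16:21]
i=22 'c': node 18→14 ·f
i=23 'a': node 14→15
i=24 'c': node 15→11 ·f
i=25 'a': node 11→12  → match P2@[22:25]
i=26 'b': node 12→8 ·f
i=27 'c': node 8→9  → match P1@[25:27]
i=28 'a': node 9→10 ·f
i=29 'a': node 10→13 ·f  → match P3@[28:29]
i=30 'b': node 13→8 ·f
i=31 'c': node 8→9  → match P1@[29:31]
i=32 'a': node 9→10 ·f
i=33 'c': node 10→11
i=34 'c': node 11→14 ·f
i=35 'a': node 14→15
i=36 'a': node 15→16  → match P3@[35:36]
i=37 'c': node 16→21 ·f
i=38 'b': node 21→22
i=39 'c': node 22→23  → match P6@[36:39]
i=40 'b': node 23→4 ·f
i=41 'b': node 4→5
i=42 'c': node 5→6  → match P0@[37:42]
i=43 'c': node 6→14 ·f
i=44 'c': node 14→14 ·f
i=45 'a': node 14→15
i=46 'a': node 15→16  → match P3@[45:46]
i=47 'a': node 16→17  → match P3@[46:47]

All matches (sorted): [[3,3],[8,5],[8,6],[13,5],[13,6],[19,3],[20,3],[21,4],[25,2],[27,1],[29,3],[31,1],[36,3],[39,6],[42,0],[46,3],[47,3]]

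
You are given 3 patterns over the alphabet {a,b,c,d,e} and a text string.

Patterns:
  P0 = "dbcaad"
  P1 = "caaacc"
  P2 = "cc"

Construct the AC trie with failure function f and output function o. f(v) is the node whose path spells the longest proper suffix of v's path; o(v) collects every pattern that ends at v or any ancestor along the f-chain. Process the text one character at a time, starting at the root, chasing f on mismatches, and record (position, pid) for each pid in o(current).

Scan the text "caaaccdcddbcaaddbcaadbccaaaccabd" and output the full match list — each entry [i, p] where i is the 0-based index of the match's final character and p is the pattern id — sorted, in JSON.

Construct AC machine:
Trie nodes:
  n0 'ε': c→7 d→1
  n1 'd': b→2
  n2 'db': c→3
  n3 'dbc': a→4
  n4 'dbca': a→5
  n5 'dbcaa': d→6
  n6 'dbcaad': ·  ←P0
  n7 'c': a→8 c→13
  n8 'ca': a→9
  n9 'caa': a→10
  n10 'caaa': c→11
  n11 'caaac': c→12
  n12 'caaacc': ·  ←P1
  n13 'cc': ·  ←P2

BFS fail/out derivation:
  n1('d'): parent n0 fail=0; on 'd' 0 → fail=0;  out ∅∪∅=∅
  n7('c'): parent n0 fail=0; on 'c' 0 → fail=0;  out ∅∪∅=∅
  n2('db'): parent n1 fail=0; on 'b' 0 → fail=0;  out ∅∪∅=∅
  n8('ca'): parent n7 fail=0; on 'a' 0 → fail=0;  out ∅∪∅=∅
  n13('cc'): parent n7 fail=0; on 'c' 0 → fail=7;  out {2}∪∅={2}
  n3('dbc'): parent n2 fail=0; on 'c' 0 → fail=7;  out ∅∪∅=∅
  n9('caa'): parent n8 fail=0; on 'a' 0 → fail=0;  out ∅∪∅=∅
  n4('dbca'): parent n3 fail=7; on 'a' 7 → fail=8;  out ∅∪∅=∅
  n10('caaa'): parent n9 fail=0; on 'a' 0 → fail=0;  out ∅∪∅=∅
  n5('dbcaa'): parent n4 fail=8; on 'a' 8 → fail=9;  out ∅∪∅=∅
  n11('caaac'): parent n10 fail=0; on 'c' 0 → fail=7;  out ∅∪∅=∅
  n6('dbcaad'): parent n5 fail=9; on 'd' 9→0 → fail=1;  out {0}∪∅={0}
  n12('caaacc'): parent n11 fail=7; on 'c' 7 → fail=13;  out {1}∪{2}={1,2}

Run:
pos 0 'c': at 7
pos 1 'a': at 8
pos 2 'a': at 9
pos 3 'a': at 10
pos 4 'c': at 11
pos 5 'c': at 12  emit P1@[0:5],P2@[4:5]
pos 6 'd': at 1 (fail-walked)
pos 7 'c': at 7 (fail-walked)
pos 8 'd': at 1 (fail-walked)
pos 9 'd': at 1 (fail-walked)
pos 10 'b': at 2
pos 11 'c': at 3
pos 12 'a': at 4
pos 13 'a': at 5
pos 14 'd': at 6  emit P0@[9:14]
pos 15 'd': at 1 (fail-walked)
pos 16 'b': at 2
pos 17 'c': at 3
pos 18 'a': at 4
pos 19 'a': at 5
pos 20 'd': at 6  emit P0@[15:20]
pos 21 'b': at 2 (fail-walked)
pos 22 'c': at 3
pos 23 'c': at 13 (fail-walked)  emit P2@[22:23]
pos 24 'a': at 8 (fail-walked)
pos 25 'a': at 9
pos 26 'a': at 10
pos 27 'c': at 11
pos 28 'c': at 12  emit P1@[23:28],P2@[27:28]
pos 29 'a': at 8 (fail-walked)
pos 30 'b': at 0 (fail-walked)
pos 31 'd': at 1

Matches: [[5,1],[5,2],[14,0],[20,0],[23,2],[28,1],[28,2]]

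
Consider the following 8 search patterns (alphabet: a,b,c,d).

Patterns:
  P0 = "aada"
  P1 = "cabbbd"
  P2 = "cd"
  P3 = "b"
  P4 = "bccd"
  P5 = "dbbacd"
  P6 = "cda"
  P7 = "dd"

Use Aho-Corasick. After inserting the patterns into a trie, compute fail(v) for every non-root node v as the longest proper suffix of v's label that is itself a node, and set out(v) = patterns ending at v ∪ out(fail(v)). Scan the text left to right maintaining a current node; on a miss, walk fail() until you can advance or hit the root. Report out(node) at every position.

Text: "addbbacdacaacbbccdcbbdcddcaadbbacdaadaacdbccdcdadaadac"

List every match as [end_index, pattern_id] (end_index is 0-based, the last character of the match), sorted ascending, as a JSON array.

Build automaton:
Trie nodes:
  0='ε' goto a→1 b→12 c→5 d→16
  1='a' goto a→2
  2='aa' goto d→3
  3='aad' goto a→4
  4='aada' goto ·  ←P0
  5='c' goto a→6 d→11
  6='ca' goto b→7
  7='cab' goto b→8
  8='cabb' goto b→9
  9='cabbb' goto d→10
  10='cabbbd' goto ·  ←P1
  11='cd' goto a→22  ←P2
  12='b' goto c→13  ←P3
  13='bc' goto c→14
  14='bcc' goto d→15
  15='bccd' goto ·  ←P4
  16='d' goto b→17 d→23
  17='db' goto b→18
  18='dbb' goto a→19
  19='dbba' goto c→20
  20='dbbac' goto d→21
  21='dbbacd' goto ·  ←P5
  22='cda' goto ·  ←P6
  23='dd' goto ·  ←P7

BFS fail/out derivation:
  n1('a'): parent n0 fail=0; on 'a' 0 → fail=0;  out ∅∪∅=∅
  n5('c'): parent n0 fail=0; on 'c' 0 → fail=0;  out ∅∪∅=∅
  n12('b'): parent n0 fail=0; on 'b' 0 → fail=0;  out {3}∪∅={3}
  n16('d'): parent n0 fail=0; on 'd' 0 → fail=0;  out ∅∪∅=∅
  n2('aa'): parent n1 fail=0; on 'a' 0 → fail=1;  out ∅∪∅=∅
  n6('ca'): parent n5 fail=0; on 'a' 0 → fail=1;  out ∅∪∅=∅
  n11('cd'): parent n5 fail=0; on 'd' 0 → fail=16;  out {2}∪∅={2}
  n13('bc'): parent n12 fail=0; on 'c' 0 → fail=5;  out ∅∪∅=∅
  n17('db'): parent n16 fail=0; on 'b' 0 → fail=12;  out ∅∪{3}={3}
  n23('dd'): parent n16 fail=0; on 'd' 0 → fail=16;  out {7}∪∅={7}
  n3('aad'): parent n2 fail=1; on 'd' 1→0 → fail=16;  out ∅∪∅=∅
  n7('cab'): parent n6 fail=1; on 'b' 1→0 → fail=12;  out ∅∪{3}={3}
  n14('bcc'): parent n13 fail=5; on 'c' 5→0 → fail=5;  out ∅∪∅=∅
  n18('dbb'): parent n17 fail=12; on 'b' 12→0 → fail=12;  out ∅∪{3}={3}
  n22('cda'): parent n11 fail=16; on 'a' 16→0 → fail=1;  out {6}∪∅={6}
  n4('aada'): parent n3 fail=16; on 'a' 16→0 → fail=1;  out {0}∪∅={0}
  n8('cabb'): parent n7 fail=12; on 'b' 12→0 → fail=12;  out ∅∪{3}={3}
  n15('bccd'): parent n14 fail=5; on 'd' 5 → fail=11;  out {4}∪{2}={2,4}
  n19('dbba'): parent n18 fail=12; on 'a' 12→0 → fail=1;  out ∅∪∅=∅
  n9('cabbb'): parent n8 fail=12; on 'b' 12→0 → fail=12;  out ∅∪{3}={3}
  n20('dbbac'): parent n19 fail=1; on 'c' 1→0 → fail=5;  out ∅∪∅=∅
  n10('cabbbd'): parent n9 fail=12; on 'd' 12→0 → fail=16;  out {1}∪∅={1}
  n21('dbbacd'): parent n20 fail=5; on 'd' 5 → fail=11;  out {5}∪{2}={2,5}

Text stream:
[0] read 'a'  n0⇒n1
[1] read 'd'  n1⇒n16 ·f
[2] read 'd'  n16⇒n23  ** P7@[1:2]
[3] read 'b'  n23⇒n17 ·f  ** P3@[3:3]
[4] read 'b'  n17⇒n18  ** P3@[4:4]
[5] read 'a'  n18⇒n19
[6] read 'c'  n19⇒n20
[7] read 'd'  n20⇒n21  ** P2@[6:7],P5@[2:7]
[8] read 'a'  n21⇒n22 ·f  ** P6@[6:8]
[9] read 'c'  n22⇒n5 ·f
[10] read 'a'  n5⇒n6
[11] read 'a'  n6⇒n2 ·f
[12] read 'c'  n2⇒n5 ·f
[13] read 'b'  n5⇒n12 ·f  ** P3@[13:13]
[14] read 'b'  n12⇒n12 ·f  ** P3@[14:14]
[15] read 'c'  n12⇒n13
[16] read 'c'  n13⇒n14
[17] read 'd'  n14⇒n15  ** P2@[16:17],P4@[14:17]
[18] read 'c'  n15⇒n5 ·f
[19] read 'b'  n5⇒n12 ·f  ** P3@[19:19]
[20] read 'b'  n12⇒n12 ·f  ** P3@[20:20]
[21] read 'd'  n12⇒n16 ·f
[22] read 'c'  n16⇒n5 ·f
[23] read 'd'  n5⇒n11  ** P2@[22:23]
[24] read 'd'  n11⇒n23 ·f  ** P7@[23:24]
[25] read 'c'  n23⇒n5 ·f
[26] read 'a'  n5⇒n6
[27] read 'a'  n6⇒n2 ·f
[28] read 'd'  n2⇒n3
[29] read 'b'  n3⇒n17 ·f  ** P3@[29:29]
[30] read 'b'  n17⇒n18  ** P3@[30:30]
[31] read 'a'  n18⇒n19
[32] read 'c'  n19⇒n20
[33] read 'd'  n20⇒n21  ** P2@[32:33],P5@[28:33]
[34] read 'a'  n21⇒n22 ·f  ** P6@[32:34]
[35] read 'a'  n22⇒n2 ·f
[36] read 'd'  n2⇒n3
[37] read 'a'  n3⇒n4  ** P0@[34:37]
[38] read 'a'  n4⇒n2 ·f
[39] read 'c'  n2⇒n5 ·f
[40] read 'd'  n5⇒n11  ** P2@[39:40]
[41] read 'b'  n11⇒n17 ·f  ** P3@[41:41]
[42] read 'c'  n17⇒n13 ·f
[43] read 'c'  n13⇒n14
[44] read 'd'  n14⇒n15  ** P2@[43:44],P4@[41:44]
[45] read 'c'  n15⇒n5 ·f
[46] read 'd'  n5⇒n11  ** P2@[45:46]
[47] read 'a'  n11⇒n22  ** P6@[45:47]
[48] read 'd'  n22⇒n16 ·f
[49] read 'a'  n16⇒n1 ·f
[50] read 'a'  n1⇒n2
[51] read 'd'  n2⇒n3
[52] read 'a'  n3⇒n4  ** P0@[49:52]
[53] read 'c'  n4⇒n5 ·f

Matches: [[2,7],[3,3],[4,3],[7,2],[7,5],[8,6],[13,3],[14,3],[17,2],[17,4],[19,3],[20,3],[23,2],[24,7],[29,3],[30,3],[33,2],[33,5],[34,6],[37,0],[40,2],[41,3],[44,2],[44,4],[46,2],[47,6],[52,0]]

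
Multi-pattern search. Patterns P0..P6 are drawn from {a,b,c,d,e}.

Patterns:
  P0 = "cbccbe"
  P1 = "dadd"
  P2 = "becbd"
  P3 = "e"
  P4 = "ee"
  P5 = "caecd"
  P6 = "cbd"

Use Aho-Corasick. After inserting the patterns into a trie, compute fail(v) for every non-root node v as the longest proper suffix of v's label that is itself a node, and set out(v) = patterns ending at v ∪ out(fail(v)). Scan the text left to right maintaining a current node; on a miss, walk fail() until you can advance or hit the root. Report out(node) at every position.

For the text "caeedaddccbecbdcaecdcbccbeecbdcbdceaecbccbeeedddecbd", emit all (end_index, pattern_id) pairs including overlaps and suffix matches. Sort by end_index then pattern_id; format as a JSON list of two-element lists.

Build automaton:
Trie (insert patterns):
  0='ε' goto b→11 c→1 d→7 e→16
  1='c' goto a→18 b→2
  2='cb' goto c→3 d→22
  3='cbc' goto c→4
  4='cbcc' goto b→5
  5='cbccb' goto e→6
  6='cbccbe' goto ·  [P0 ends]
  7='d' goto a→8
  8='da' goto d→9
  9='dad' goto d→10
  10='dadd' goto ·  [P1 ends]
  11='b' goto e→12
  12='be' goto c→13
  13='bec' goto b→14
  14='becb' goto d→15
  15='becbd' goto ·  [P2 ends]
  16='e' goto e→17  [P3 ends]
  17='ee' goto ·  [P4 ends]
  18='ca' goto e→19
  19='cae' goto c→20
  20='caec' goto d→21
  21='caecd' goto ·  [P5 ends]
  22='cbd' goto ·  [P6 ends]

BFS fail/out derivation:
  fail(1) 'c': from fail(0)=0 chase 'c': 0 ⇒ 0;  out=∅∪out(0)=∅
  fail(7) 'd': from fail(0)=0 chase 'd': 0 ⇒ 0;  out=∅∪out(0)=∅
  fail(11) 'b': from fail(0)=0 chase 'b': 0 ⇒ 0;  out=∅∪out(0)=∅
  fail(16) 'e': from fail(0)=0 chase 'e': 0 ⇒ 0;  out={3}∪out(0)={3}
  fail(2) 'cb': from fail(1)=0 chase 'b': 0 ⇒ 11;  out=∅∪out(11)=∅
  fail(8) 'da': from fail(7)=0 chase 'a': 0 ⇒ 0;  out=∅∪out(0)=∅
  fail(12) 'be': from fail(11)=0 chase 'e': 0 ⇒ 16;  out=∅∪out(16)={3}
  fail(17) 'ee': from fail(16)=0 chase 'e': 0 ⇒ 16;  out={4}∪out(16)={3,4}
  fail(18) 'ca': from fail(1)=0 chase 'a': 0 ⇒ 0;  out=∅∪out(0)=∅
  fail(3) 'cbc': from fail(2)=11 chase 'c': 11→0 ⇒ 1;  out=∅∪out(1)=∅
  fail(9) 'dad': from fail(8)=0 chase 'd': 0 ⇒ 7;  out=∅∪out(7)=∅
  fail(13) 'bec': from fail(12)=16 chase 'c': 16→0 ⇒ 1;  out=∅∪out(1)=∅
  fail(19) 'cae': from fail(18)=0 chase 'e': 0 ⇒ 16;  out=∅∪out(16)={3}
  fail(22) 'cbd': from fail(2)=11 chase 'd': 11→0 ⇒ 7;  out={6}∪out(7)={6}
  fail(4) 'cbcc': from fail(3)=1 chase 'c': 1→0 ⇒ 1;  out=∅∪out(1)=∅
  fail(10) 'dadd': from fail(9)=7 chase 'd': 7→0 ⇒ 7;  out={1}∪out(7)={1}
  fail(14) 'becb': from fail(13)=1 chase 'b': 1 ⇒ 2;  out=∅∪out(2)=∅
  fail(20) 'caec': from fail(19)=16 chase 'c': 16→0 ⇒ 1;  out=∅∪out(1)=∅
  fail(5) 'cbccb': from fail(4)=1 chase 'b': 1 ⇒ 2;  out=∅∪out(2)=∅
  fail(15) 'becbd': from fail(14)=2 chase 'd': 2 ⇒ 22;  out={2}∪out(22)={2,6}
  fail(21) 'caecd': from fail(20)=1 chase 'd': 1→0 ⇒ 7;  out={5}∪out(7)={5}
  fail(6) 'cbccbe': from fail(5)=2 chase 'e': 2→11 ⇒ 12;  out={0}∪out(12)={0,3}

Run:
pos 0 'c': at 1
pos 1 'a': at 18
pos 2 'e': at 19  ** P3@[2:2]
pos 3 'e': at 17 (fail-walked)  ** P3@[3:3],P4@[2:3]
pos 4 'd': at 7 (fail-walked)
pos 5 'a': at 8
pos 6 'd': at 9
pos 7 'd': at 10  ** P1@[4:7]
pos 8 'c': at 1 (fail-walked)
pos 9 'c': at 1 (fail-walked)
pos 10 'b': at 2
pos 11 'e': at 12 (fail-walked)  ** P3@[11:11]
pos 12 'c': at 13
pos 13 'b': at 14
pos 14 'd': at 15  ** P2@[10:14],P6@[12:14]
pos 15 'c': at 1 (fail-walked)
pos 16 'a': at 18
pos 17 'e': at 19  ** P3@[17:17]
pos 18 'c': at 20
pos 19 'd': at 21  ** P5@[15:19]
pos 20 'c': at 1 (fail-walked)
pos 21 'b': at 2
pos 22 'c': at 3
pos 23 'c': at 4
pos 24 'b': at 5
pos 25 'e': at 6  ** P0@[20:25],P3@[25:25]
pos 26 'e': at 17 (fail-walked)  ** P3@[26:26],P4@[25:26]
pos 27 'c': at 1 (fail-walked)
pos 28 'b': at 2
pos 29 'd': at 22  ** P6@[27:29]
pos 30 'c': at 1 (fail-walked)
pos 31 'b': at 2
pos 32 'd': at 22  ** P6@[30:32]
pos 33 'c': at 1 (fail-walked)
pos 34 'e': at 16 (fail-walked)  ** P3@[34:34]
pos 35 'a': at 0 (fail-walked)
pos 36 'e': at 16  ** P3@[36:36]
pos 37 'c': at 1 (fail-walked)
pos 38 'b': at 2
pos 39 'c': at 3
pos 40 'c': at 4
pos 41 'b': at 5
pos 42 'e': at 6  ** P0@[37:42],P3@[42:42]
pos 43 'e': at 17 (fail-walked)  ** P3@[43:43],P4@[42:43]
pos 44 'e': at 17 (fail-walked)  ** P3@[44:44],P4@[43:44]
pos 45 'd': at 7 (fail-walked)
pos 46 'd': at 7 (fail-walked)
pos 47 'd': at 7 (fail-walked)
pos 48 'e': at 16 (fail-walked)  ** P3@[48:48]
pos 49 'c': at 1 (fail-walked)
pos 50 'b': at 2
pos 51 'd': at 22  ** P6@[49:51]

Result: [[2,3],[3,3],[3,4],[7,1],[11,3],[14,2],[14,6],[17,3],[19,5],[25,0],[25,3],[26,3],[26,4],[29,6],[32,6],[34,3],[36,3],[42,0],[42,3],[43,3],[43,4],[44,3],[44,4],[48,3],[51,6]]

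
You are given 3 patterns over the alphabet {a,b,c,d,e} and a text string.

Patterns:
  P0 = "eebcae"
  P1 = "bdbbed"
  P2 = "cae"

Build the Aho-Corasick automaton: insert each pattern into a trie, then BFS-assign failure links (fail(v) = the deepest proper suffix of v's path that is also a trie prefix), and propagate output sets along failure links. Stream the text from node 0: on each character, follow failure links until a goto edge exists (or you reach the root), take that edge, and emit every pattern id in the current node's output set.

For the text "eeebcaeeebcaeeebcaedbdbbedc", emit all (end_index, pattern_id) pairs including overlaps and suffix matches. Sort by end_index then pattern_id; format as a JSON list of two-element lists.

Build:
Trie nodes:
  n0 'ε': b→7 c→13 e→1
  n1 'e': e→2
  n2 'ee': b→3
  n3 'eeb': c→4
  n4 'eebc': a→5
  n5 'eebca': e→6
  n6 'eebcae': ·  [P0 ends]
  n7 'b': d→8
  n8 'bd': b→9
  n9 'bdb': b→10
  n10 'bdbb': e→11
  n11 'bdbbe': d→12
  n12 'bdbbed': ·  [P1 ends]
  n13 'c': a→14
  n14 'ca': e→15
  n15 'cae': ·  [P2 ends]

Failure links (BFS by depth):
  n1('e'): parent n0 fail=0; on 'e' 0 → fail=0;  out ∅∪∅=∅
  n7('b'): parent n0 fail=0; on 'b' 0 → fail=0;  out ∅∪∅=∅
  n13('c'): parent n0 fail=0; on 'c' 0 → fail=0;  out ∅∪∅=∅
  n2('ee'): parent n1 fail=0; on 'e' 0 → fail=1;  out ∅∪∅=∅
  n8('bd'): parent n7 fail=0; on 'd' 0 → fail=0;  out ∅∪∅=∅
  n14('ca'): parent n13 fail=0; on 'a' 0 → fail=0;  out ∅∪∅=∅
  n3('eeb'): parent n2 fail=1; on 'b' 1→0 → fail=7;  out ∅∪∅=∅
  n9('bdb'): parent n8 fail=0; on 'b' 0 → fail=7;  out ∅∪∅=∅
  n15('cae'): parent n14 fail=0; on 'e' 0 → fail=1;  out {2}∪∅={2}
  n4('eebc'): parent n3 fail=7; on 'c' 7→0 → fail=13;  out ∅∪∅=∅
  n10('bdbb'): parent n9 fail=7; on 'b' 7→0 → fail=7;  out ∅∪∅=∅
  n5('eebca'): parent n4 fail=13; on 'a' 13 → fail=14;  out ∅∪∅=∅
  n11('bdbbe'): parent n10 fail=7; on 'e' 7→0 → fail=1;  out ∅∪∅=∅
  n6('eebcae'): parent n5 fail=14; on 'e' 14 → fail=15;  out {0}∪{2}={0,2}
  n12('bdbbed'): parent n11 fail=1; on 'd' 1→0 → fail=0;  out {1}∪∅={1}

Text stream:
[0] read 'e'  n0⇒n1
[1] read 'e'  n1⇒n2
[2] read 'e'  n2⇒n2 (via fail)
[3] read 'b'  n2⇒n3
[4] read 'c'  n3⇒n4
[5] read 'a'  n4⇒n5
[6] read 'e'  n5⇒n6  → match P0@[1:6],P2@[4:6]
[7] read 'e'  n6⇒n2 (via fail)
[8] read 'e'  n2⇒n2 (via fail)
[9] read 'b'  n2⇒n3
[10] read 'c'  n3⇒n4
[11] read 'a'  n4⇒n5
[12] read 'e'  n5⇒n6  → match P0@[7:12],P2@[10:12]
[13] read 'e'  n6⇒n2 (via fail)
[14] read 'e'  n2⇒n2 (via fail)
[15] read 'b'  n2⇒n3
[16] read 'c'  n3⇒n4
[17] read 'a'  n4⇒n5
[18] read 'e'  n5⇒n6  → match P0@[13:18],P2@[16:18]
[19] read 'd'  n6⇒n0 (via fail)
[20] read 'b'  n0⇒n7
[21] read 'd'  n7⇒n8
[22] read 'b'  n8⇒n9
[23] read 'b'  n9⇒n10
[24] read 'e'  n10⇒n11
[25] read 'd'  n11⇒n12  → match P1@[20:25]
[26] read 'c'  n12⇒n13 (via fail)

Result: [[6,0],[6,2],[12,0],[12,2],[18,0],[18,2],[25,1]]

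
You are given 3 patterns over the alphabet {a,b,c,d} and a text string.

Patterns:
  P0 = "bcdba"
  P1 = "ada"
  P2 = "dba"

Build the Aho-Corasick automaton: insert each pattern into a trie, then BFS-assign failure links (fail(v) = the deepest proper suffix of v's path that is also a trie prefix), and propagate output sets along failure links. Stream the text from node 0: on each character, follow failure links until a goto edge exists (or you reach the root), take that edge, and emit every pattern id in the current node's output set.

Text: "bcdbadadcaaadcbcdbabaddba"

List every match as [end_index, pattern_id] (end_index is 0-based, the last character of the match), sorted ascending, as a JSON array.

Build:
Trie (insert patterns):
  n0 'ε': a→6 b→1 d→9
  n1 'b': c→2
  n2 'bc': d→3
  n3 'bcd': b→4
  n4 'bcdb': a→5
  n5 'bcdba': ·  [P0 ends]
  n6 'a': d→7
  n7 'ad': a→8
  n8 'ada': ·  [P1 ends]
  n9 'd': b→10
  n10 'db': a→11
  n11 'dba': ·  [P2 ends]

BFS fail/out derivation:
  n1('b'): parent n0 fail=0; on 'b' 0 → fail=0;  out ∅∪∅=∅
  n6('a'): parent n0 fail=0; on 'a' 0 → fail=0;  out ∅∪∅=∅
  n9('d'): parent n0 fail=0; on 'd' 0 → fail=0;  out ∅∪∅=∅
  n2('bc'): parent n1 fail=0; on 'c' 0 → fail=0;  out ∅∪∅=∅
  n7('ad'): parent n6 fail=0; on 'd' 0 → fail=9;  out ∅∪∅=∅
  n10('db'): parent n9 fail=0; on 'b' 0 → fail=1;  out ∅∪∅=∅
  n3('bcd'): parent n2 fail=0; on 'd' 0 → fail=9;  out ∅∪∅=∅
  n8('ada'): parent n7 fail=9; on 'a' 9→0 → fail=6;  out {1}∪∅={1}
  n11('dba'): parent n10 fail=1; on 'a' 1→0 → fail=6;  out {2}∪∅={2}
  n4('bcdb'): parent n3 fail=9; on 'b' 9 → fail=10;  out ∅∪∅=∅
  n5('bcdba'): parent n4 fail=10; on 'a' 10 → fail=11;  out {0}∪{2}={0,2}

Text stream:
pos 0 'b': at 1
pos 1 'c': at 2
pos 2 'd': at 3
pos 3 'b': at 4
pos 4 'a': at 5  emit P0@[0:4],P2@[2:4]
pos 5 'd': at 7 ·f
pos 6 'a': at 8  emit P1@[4:6]
pos 7 'd': at 7 ·f
pos 8 'c': at 0 ·f
pos 9 'a': at 6
pos 10 'a': at 6 ·f
pos 11 'a': at 6 ·f
pos 12 'd': at 7
pos 13 'c': at 0 ·f
pos 14 'b': at 1
pos 15 'c': at 2
pos 16 'd': at 3
pos 17 'b': at 4
pos 18 'a': at 5  emit P0@[14:18],P2@[16:18]
pos 19 'b': at 1 ·f
pos 20 'a': at 6 ·f
pos 21 'd': at 7
pos 22 'd': at 9 ·f
pos 23 'b': at 10
pos 24 'a': at 11  emit P2@[22:24]

Result: [[4,0],[4,2],[6,1],[18,0],[18,2],[24,2]]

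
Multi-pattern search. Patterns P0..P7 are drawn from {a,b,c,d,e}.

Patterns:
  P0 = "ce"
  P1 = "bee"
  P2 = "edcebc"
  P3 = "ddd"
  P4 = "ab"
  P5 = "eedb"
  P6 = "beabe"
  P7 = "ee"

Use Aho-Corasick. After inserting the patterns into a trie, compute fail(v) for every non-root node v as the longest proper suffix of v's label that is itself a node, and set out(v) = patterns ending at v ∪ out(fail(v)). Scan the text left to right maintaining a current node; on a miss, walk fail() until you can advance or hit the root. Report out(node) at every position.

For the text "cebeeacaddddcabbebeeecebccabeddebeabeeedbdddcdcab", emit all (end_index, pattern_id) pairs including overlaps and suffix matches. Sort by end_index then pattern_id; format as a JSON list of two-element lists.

Construct AC machine:
Trie nodes:
  n0 'ε': a→15 b→3 c→1 d→12 e→6
  n1 'c': e→2
  n2 'ce': ·  ←P0
  n3 'b': e→4
  n4 'be': a→20 e→5
  n5 'bee': ·  ←P1
  n6 'e': d→7 e→17
  n7 'ed': c→8
  n8 'edc': e→9
  n9 'edce': b→10
  n10 'edceb': c→11
  n11 'edcebc': ·  ←P2
  n12 'd': d→13
  n13 'dd': d→14
  n14 'ddd': ·  ←P3
  n15 'a': b→16
  n16 'ab': ·  ←P4
  n17 'ee': d→18  ←P7
  n18 'eed': b→19
  n19 'eedb': ·  ←P5
  n20 'bea': b→21
  n21 'beab': e→22
  n22 'beabe': ·  ←P6

Failure links (BFS by depth):
  fail(1) 'c': from fail(0)=0 chase 'c': 0 ⇒ 0;  out=∅∪out(0)=∅
  fail(3) 'b': from fail(0)=0 chase 'b': 0 ⇒ 0;  out=∅∪out(0)=∅
  fail(6) 'e': from fail(0)=0 chase 'e': 0 ⇒ 0;  out=∅∪out(0)=∅
  fail(12) 'd': from fail(0)=0 chase 'd': 0 ⇒ 0;  out=∅∪out(0)=∅
  fail(15) 'a': from fail(0)=0 chase 'a': 0 ⇒ 0;  out=∅∪out(0)=∅
  fail(2) 'ce': from fail(1)=0 chase 'e': 0 ⇒ 6;  out={0}∪out(6)={0}
  fail(4) 'be': from fail(3)=0 chase 'e': 0 ⇒ 6;  out=∅∪out(6)=∅
  fail(7) 'ed': from fail(6)=0 chase 'd': 0 ⇒ 12;  out=∅∪out(12)=∅
  fail(13) 'dd': from fail(12)=0 chase 'd': 0 ⇒ 12;  out=∅∪out(12)=∅
  fail(16) 'ab': from fail(15)=0 chase 'b': 0 ⇒ 3;  out={4}∪out(3)={4}
  fail(17) 'ee': from fail(6)=0 chase 'e': 0 ⇒ 6;  out={7}∪out(6)={7}
  fail(5) 'bee': from fail(4)=6 chase 'e': 6 ⇒ 17;  out={1}∪out(17)={1,7}
  fail(8) 'edc': from fail(7)=12 chase 'c': 12→0 ⇒ 1;  out=∅∪out(1)=∅
  fail(14) 'ddd': from fail(13)=12 chase 'd': 12 ⇒ 13;  out={3}∪out(13)={3}
  fail(18) 'eed': from fail(17)=6 chase 'd': 6 ⇒ 7;  out=∅∪out(7)=∅
  fail(20) 'bea': from fail(4)=6 chase 'a': 6→0 ⇒ 15;  out=∅∪out(15)=∅
  fail(9) 'edce': from fail(8)=1 chase 'e': 1 ⇒ 2;  out=∅∪out(2)={0}
  fail(19) 'eedb': from fail(18)=7 chase 'b': 7→12→0 ⇒ 3;  out={5}∪out(3)={5}
  fail(21) 'beab': from fail(20)=15 chase 'b': 15 ⇒ 16;  out=∅∪out(16)={4}
  fail(10) 'edceb': from fail(9)=2 chase 'b': 2→6→0 ⇒ 3;  out=∅∪out(3)=∅
  fail(22) 'beabe': from fail(21)=16 chase 'e': 16→3 ⇒ 4;  out={6}∪out(4)={6}
  fail(11) 'edcebc': from fail(10)=3 chase 'c': 3→0 ⇒ 1;  out={2}∪out(1)={2}

Run:
i=0 'c': node 0→1
i=1 'e': node 1→2  ** P0@[0:1]
i=2 'b': node 2→3 (fail-walked)
i=3 'e': node 3→4
i=4 'e': node 4→5  ** P1@[2:4],P7@[3:4]
i=5 'a': node 5→15 (fail-walked)
i=6 'c': node 15→1 (fail-walked)
i=7 'a': node 1→15 (fail-walked)
i=8 'd': node 15→12 (fail-walked)
i=9 'd': node 12→13
i=10 'd': node 13→14  ** P3@[8:10]
i=11 'd': node 14→14 (fail-walked)  ** P3@[9:11]
i=12 'c': node 14→1 (fail-walked)
i=13 'a': node 1→15 (fail-walked)
i=14 'b': node 15→16  ** P4@[13:14]
i=15 'b': node 16→3 (fail-walked)
i=16 'e': node 3→4
i=17 'b': node 4→3 (fail-walked)
i=18 'e': node 3→4
i=19 'e': node 4→5  ** P1@[17:19],P7@[18:19]
i=20 'e': node 5→17 (fail-walked)  ** P7@[19:20]
i=21 'c': node 17→1 (fail-walked)
i=22 'e': node 1→2  ** P0@[21:22]
i=23 'b': node 2→3 (fail-walked)
i=24 'c': node 3→1 (fail-walked)
i=25 'c': node 1→1 (fail-walked)
i=26 'a': node 1→15 (fail-walked)
i=27 'b': node 15→16  ** P4@[26:27]
i=28 'e': node 16→4 (fail-walked)
i=29 'd': node 4→7 (fail-walked)
i=30 'd': node 7→13 (fail-walked)
i=31 'e': node 13→6 (fail-walked)
i=32 'b': node 6→3 (fail-walked)
i=33 'e': node 3→4
i=34 'a': node 4→20
i=35 'b': node 20→21  ** P4@[34:35]
i=36 'e': node 21→22  ** P6@[32:36]
i=37 'e': node 22→5 (fail-walked)  ** P1@[35:37],P7@[36:37]
i=38 'e': node 5→17 (fail-walked)  ** P7@[37:38]
i=39 'd': node 17→18
i=40 'b': node 18→19  ** P5@[37:40]
i=41 'd': node 19→12 (fail-walked)
i=42 'd': node 12→13
i=43 'd': node 13→14  ** P3@[41:43]
i=44 'c': node 14→1 (fail-walked)
i=45 'd': node 1→12 (fail-walked)
i=46 'c': node 12→1 (fail-walked)
i=47 'a': node 1→15 (fail-walked)
i=48 'b': node 15→16  ** P4@[47:48]

Matches: [[1,0],[4,1],[4,7],[10,3],[11,3],[14,4],[19,1],[19,7],[20,7],[22,0],[27,4],[35,4],[36,6],[37,1],[37,7],[38,7],[40,5],[43,3],[48,4]]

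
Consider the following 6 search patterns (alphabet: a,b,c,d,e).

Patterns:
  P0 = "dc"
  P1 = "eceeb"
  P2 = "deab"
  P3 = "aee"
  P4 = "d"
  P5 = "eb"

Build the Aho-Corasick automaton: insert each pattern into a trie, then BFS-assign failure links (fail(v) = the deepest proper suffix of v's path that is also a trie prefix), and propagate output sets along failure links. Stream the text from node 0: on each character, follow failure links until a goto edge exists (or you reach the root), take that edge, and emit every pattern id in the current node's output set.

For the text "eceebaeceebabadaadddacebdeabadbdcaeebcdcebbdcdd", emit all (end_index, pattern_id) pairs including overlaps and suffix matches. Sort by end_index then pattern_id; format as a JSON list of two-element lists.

Build automaton:
Trie (insert patterns):
  0='ε' goto a→11 d→1 e→3
  1='d' goto c→2 e→8  [P4 ends]
  2='dc' goto ·  [P0 ends]
  3='e' goto b→14 c→4
  4='ec' goto e→5
  5='ece' goto e→6
  6='ecee' goto b→7
  7='eceeb' goto ·  [P1 ends]
  8='de' goto a→9
  9='dea' goto b→10
  10='deab' goto ·  [P2 ends]
  11='a' goto e→12
  12='ae' goto e→13
  13='aee' goto ·  [P3 ends]
  14='eb' goto ·  [P5 ends]

Failure links (BFS by depth):
  n1('d'): parent n0 fail=0; on 'd' 0 → fail=0;  out {4}∪∅={4}
  n3('e'): parent n0 fail=0; on 'e' 0 → fail=0;  out ∅∪∅=∅
  n11('a'): parent n0 fail=0; on 'a' 0 → fail=0;  out ∅∪∅=∅
  n2('dc'): parent n1 fail=0; on 'c' 0 → fail=0;  out {0}∪∅={0}
  n4('ec'): parent n3 fail=0; on 'c' 0 → fail=0;  out ∅∪∅=∅
  n8('de'): parent n1 fail=0; on 'e' 0 → fail=3;  out ∅∪∅=∅
  n12('ae'): parent n11 fail=0; on 'e' 0 → fail=3;  out ∅∪∅=∅
  n14('eb'): parent n3 fail=0; on 'b' 0 → fail=0;  out {5}∪∅={5}
  n5('ece'): parent n4 fail=0; on 'e' 0 → fail=3;  out ∅∪∅=∅
  n9('dea'): parent n8 fail=3; on 'a' 3→0 → fail=11;  out ∅∪∅=∅
  n13('aee'): parent n12 fail=3; on 'e' 3→0 → fail=3;  out {3}∪∅={3}
  n6('ecee'): parent n5 fail=3; on 'e' 3→0 → fail=3;  out ∅∪∅=∅
  n10('deab'): parent n9 fail=11; on 'b' 11→0 → fail=0;  out {2}∪∅={2}
  n7('eceeb'): parent n6 fail=3; on 'b' 3 → fail=14;  out {1}∪{5}={1,5}

Run:
[0] read 'e'  n0⇒n3
[1] read 'c'  n3⇒n4
[2] read 'e'  n4⇒n5
[3] read 'e'  n5⇒n6
[4] read 'b'  n6⇒n7  ** P1@[0:4],P5@[3:4]
[5] read 'a'  n7⇒n11 (fail-walked)
[6] read 'e'  n11⇒n12
[7] read 'c'  n12⇒n4 (fail-walked)
[8] read 'e'  n4⇒n5
[9] read 'e'  n5⇒n6
[10] read 'b'  n6⇒n7  ** P1@[6:10],P5@[9:10]
[11] read 'a'  n7⇒n11 (fail-walked)
[12] read 'b'  n11⇒n0 (fail-walked)
[13] read 'a'  n0⇒n11
[14] read 'd'  n11⇒n1 (fail-walked)  ** P4@[14:14]
[15] read 'a'  n1⇒n11 (fail-walked)
[16] read 'a'  n11⇒n11 (fail-walked)
[17] read 'd'  n11⇒n1 (fail-walked)  ** P4@[17:17]
[18] read 'd'  n1⇒n1 (fail-walked)  ** P4@[18:18]
[19] read 'd'  n1⇒n1 (fail-walked)  ** P4@[19:19]
[20] read 'a'  n1⇒n11 (fail-walked)
[21] read 'c'  n11⇒n0 (fail-walked)
[22] read 'e'  n0⇒n3
[23] read 'b'  n3⇒n14  ** P5@[22:23]
[24] read 'd'  n14⇒n1 (fail-walked)  ** P4@[24:24]
[25] read 'e'  n1⇒n8
[26] read 'a'  n8⇒n9
[27] read 'b'  n9⇒n10  ** P2@[24:27]
[28] read 'a'  n10⇒n11 (fail-walked)
[29] read 'd'  n11⇒n1 (fail-walked)  ** P4@[29:29]
[30] read 'b'  n1⇒n0 (fail-walked)
[31] read 'd'  n0⇒n1  ** P4@[31:31]
[32] read 'c'  n1⇒n2  ** P0@[31:32]
[33] read 'a'  n2⇒n11 (fail-walked)
[34] read 'e'  n11⇒n12
[35] read 'e'  n12⇒n13  ** P3@[33:35]
[36] read 'b'  n13⇒n14 (fail-walked)  ** P5@[35:36]
[37] read 'c'  n14⇒n0 (fail-walked)
[38] read 'd'  n0⇒n1  ** P4@[38:38]
[39] read 'c'  n1⇒n2  ** P0@[38:39]
[40] read 'e'  n2⇒n3 (fail-walked)
[41] read 'b'  n3⇒n14  ** P5@[40:41]
[42] read 'b'  n14⇒n0 (fail-walked)
[43] read 'd'  n0⇒n1  ** P4@[43:43]
[44] read 'c'  n1⇒n2  ** P0@[43:44]
[45] read 'd'  n2⇒n1 (fail-walked)  ** P4@[45:45]
[46] read 'd'  n1⇒n1 (fail-walked)  ** P4@[46:46]

All matches (sorted): [[4,1],[4,5],[10,1],[10,5],[14,4],[17,4],[18,4],[19,4],[23,5],[24,4],[27,2],[29,4],[31,4],[32,0],[35,3],[36,5],[38,4],[39,0],[41,5],[43,4],[44,0],[45,4],[46,4]]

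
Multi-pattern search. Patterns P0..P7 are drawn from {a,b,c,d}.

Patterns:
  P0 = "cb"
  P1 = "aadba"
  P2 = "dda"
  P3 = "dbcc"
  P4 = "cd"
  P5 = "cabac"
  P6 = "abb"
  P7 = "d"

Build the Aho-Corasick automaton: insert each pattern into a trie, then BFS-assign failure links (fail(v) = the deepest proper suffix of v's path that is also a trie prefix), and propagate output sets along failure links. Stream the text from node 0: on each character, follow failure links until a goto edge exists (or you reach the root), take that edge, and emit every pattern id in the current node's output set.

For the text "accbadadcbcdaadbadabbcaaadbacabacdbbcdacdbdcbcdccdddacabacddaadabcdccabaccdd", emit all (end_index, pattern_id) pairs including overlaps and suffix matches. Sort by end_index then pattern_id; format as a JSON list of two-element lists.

Build:
Trie (insert patterns):
  0='ε' goto a→3 c→1 d→8
  1='c' goto a→15 b→2 d→14
  2='cb' goto ·  ←P0
  3='a' goto a→4 b→19
  4='aa' goto d→5
  5='aad' goto b→6
  6='aadb' goto a→7
  7='aadba' goto ·  ←P1
  8='d' goto b→11 d→9  ←P7
  9='dd' goto a→10
  10='dda' goto ·  ←P2
  11='db' goto c→12
  12='dbc' goto c→13
  13='dbcc' goto ·  ←P3
  14='cd' goto ·  ←P4
  15='ca' goto b→16
  16='cab' goto a→17
  17='caba' goto c→18
  18='cabac' goto ·  ←P5
  19='ab' goto b→20
  20='abb' goto ·  ←P6

Failure links (BFS by depth):
  fail(1) 'c': from fail(0)=0 chase 'c': 0 ⇒ 0;  out=∅∪out(0)=∅
  fail(3) 'a': from fail(0)=0 chase 'a': 0 ⇒ 0;  out=∅∪out(0)=∅
  fail(8) 'd': from fail(0)=0 chase 'd': 0 ⇒ 0;  out={7}∪out(0)={7}
  fail(2) 'cb': from fail(1)=0 chase 'b': 0 ⇒ 0;  out={0}∪out(0)={0}
  fail(4) 'aa': from fail(3)=0 chase 'a': 0 ⇒ 3;  out=∅∪out(3)=∅
  fail(9) 'dd': from fail(8)=0 chase 'd': 0 ⇒ 8;  out=∅∪out(8)={7}
  fail(11) 'db': from fail(8)=0 chase 'b': 0 ⇒ 0;  out=∅∪out(0)=∅
  fail(14) 'cd': from fail(1)=0 chase 'd': 0 ⇒ 8;  out={4}∪out(8)={4,7}
  fail(15) 'ca': from fail(1)=0 chase 'a': 0 ⇒ 3;  out=∅∪out(3)=∅
  fail(19) 'ab': from fail(3)=0 chase 'b': 0 ⇒ 0;  out=∅∪out(0)=∅
  fail(5) 'aad': from fail(4)=3 chase 'd': 3→0 ⇒ 8;  out=∅∪out(8)={7}
  fail(10) 'dda': from fail(9)=8 chase 'a': 8→0 ⇒ 3;  out={2}∪out(3)={2}
  fail(12) 'dbc': from fail(11)=0 chase 'c': 0 ⇒ 1;  out=∅∪out(1)=∅
  fail(16) 'cab': from fail(15)=3 chase 'b': 3 ⇒ 19;  out=∅∪out(19)=∅
  fail(20) 'abb': from fail(19)=0 chase 'b': 0 ⇒ 0;  out={6}∪out(0)={6}
  fail(6) 'aadb': from fail(5)=8 chase 'b': 8 ⇒ 11;  out=∅∪out(11)=∅
  fail(13) 'dbcc': from fail(12)=1 chase 'c': 1→0 ⇒ 1;  out={3}∪out(1)={3}
  fail(17) 'caba': from fail(16)=19 chase 'a': 19→0 ⇒ 3;  out=∅∪out(3)=∅
  fail(7) 'aadba': from fail(6)=11 chase 'a': 11→0 ⇒ 3;  out={1}∪out(3)={1}
  fail(18) 'cabac': from fail(17)=3 chase 'c': 3→0 ⇒ 1;  out={5}∪out(1)={5}

Text stream:
pos 0 'a': at 3
pos 1 'c': at 1 (via fail)
pos 2 'c': at 1 (via fail)
pos 3 'b': at 2  emit P0@[2:3]
pos 4 'a': at 3 (via fail)
pos 5 'd': at 8 (via fail)  emit P7@[5:5]
pos 6 'a': at 3 (via fail)
pos 7 'd': at 8 (via fail)  emit P7@[7:7]
pos 8 'c': at 1 (via fail)
pos 9 'b': at 2  emit P0@[8:9]
pos 10 'c': at 1 (via fail)
pos 11 'd': at 14  emit P4@[10:11],P7@[11:11]
pos 12 'a': at 3 (via fail)
pos 13 'a': at 4
pos 14 'd': at 5  emit P7@[14:14]
pos 15 'b': at 6
pos 16 'a': at 7  emit P1@[12:16]
pos 17 'd': at 8 (via fail)  emit P7@[17:17]
pos 18 'a': at 3 (via fail)
pos 19 'b': at 19
pos 20 'b': at 20  emit P6@[18:20]
pos 21 'c': at 1 (via fail)
pos 22 'a': at 15
pos 23 'a': at 4 (via fail)
pos 24 'a': at 4 (via fail)
pos 25 'd': at 5  emit P7@[25:25]
pos 26 'b': at 6
pos 27 'a': at 7  emit P1@[23:27]
pos 28 'c': at 1 (via fail)
pos 29 'a': at 15
pos 30 'b': at 16
pos 31 'a': at 17
pos 32 'c': at 18  emit P5@[28:32]
pos 33 'd': at 14 (via fail)  emit P4@[32:33],P7@[33:33]
pos 34 'b': at 11 (via fail)
pos 35 'b': at 0 (via fail)
pos 36 'c': at 1
pos 37 'd': at 14  emit P4@[36:37],P7@[37:37]
pos 38 'a': at 3 (via fail)
pos 39 'c': at 1 (via fail)
pos 40 'd': at 14  emit P4@[39:40],P7@[40:40]
pos 41 'b': at 11 (via fail)
pos 42 'd': at 8 (via fail)  emit P7@[42:42]
pos 43 'c': at 1 (via fail)
pos 44 'b': at 2  emit P0@[43:44]
pos 45 'c': at 1 (via fail)
pos 46 'd': at 14  emit P4@[45:46],P7@[46:46]
pos 47 'c': at 1 (via fail)
pos 48 'c': at 1 (via fail)
pos 49 'd': at 14  emit P4@[48:49],P7@[49:49]
pos 50 'd': at 9 (via fail)  emit P7@[50:50]
pos 51 'd': at 9 (via fail)  emit P7@[51:51]
pos 52 'a': at 10  emit P2@[50:52]
pos 53 'c': at 1 (via fail)
pos 54 'a': at 15
pos 55 'b': at 16
pos 56 'a': at 17
pos 57 'c': at 18  emit P5@[53:57]
pos 58 'd': at 14 (via fail)  emit P4@[57:58],P7@[58:58]
pos 59 'd': at 9 (via fail)  emit P7@[59:59]
pos 60 'a': at 10  emit P2@[58:60]
pos 61 'a': at 4 (via fail)
pos 62 'd': at 5  emit P7@[62:62]
pos 63 'a': at 3 (via fail)
pos 64 'b': at 19
pos 65 'c': at 1 (via fail)
pos 66 'd': at 14  emit P4@[65:66],P7@[66:66]
pos 67 'c': at 1 (via fail)
pos 68 'c': at 1 (via fail)
pos 69 'a': at 15
pos 70 'b': at 16
pos 71 'a': at 17
pos 72 'c': at 18  emit P5@[68:72]
pos 73 'c': at 1 (via fail)
pos 74 'd': at 14  emit P4@[73:74],P7@[74:74]
pos 75 'd': at 9 (via fail)  emit P7@[75:75]

Matches: [[3,0],[5,7],[7,7],[9,0],[11,4],[11,7],[14,7],[16,1],[17,7],[20,6],[25,7],[27,1],[32,5],[33,4],[33,7],[37,4],[37,7],[40,4],[40,7],[42,7],[44,0],[46,4],[46,7],[49,4],[49,7],[50,7],[51,7],[52,2],[57,5],[58,4],[58,7],[59,7],[60,2],[62,7],[66,4],[66,7],[72,5],[74,4],[74,7],[75,7]]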